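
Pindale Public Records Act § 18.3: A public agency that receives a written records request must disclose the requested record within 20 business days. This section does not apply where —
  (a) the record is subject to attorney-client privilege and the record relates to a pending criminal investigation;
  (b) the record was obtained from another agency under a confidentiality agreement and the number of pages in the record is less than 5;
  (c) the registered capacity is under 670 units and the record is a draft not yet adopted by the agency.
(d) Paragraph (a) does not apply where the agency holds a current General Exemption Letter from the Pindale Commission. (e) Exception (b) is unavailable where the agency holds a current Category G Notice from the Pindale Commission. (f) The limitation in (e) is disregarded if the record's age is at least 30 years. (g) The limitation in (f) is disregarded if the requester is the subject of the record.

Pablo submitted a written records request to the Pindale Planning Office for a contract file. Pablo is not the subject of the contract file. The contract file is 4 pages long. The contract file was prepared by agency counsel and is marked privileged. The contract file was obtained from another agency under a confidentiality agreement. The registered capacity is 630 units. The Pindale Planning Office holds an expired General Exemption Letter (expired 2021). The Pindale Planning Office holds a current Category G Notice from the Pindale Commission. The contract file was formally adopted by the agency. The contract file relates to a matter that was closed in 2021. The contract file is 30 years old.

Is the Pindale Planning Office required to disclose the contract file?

No — exception (b) applies; the Pindale Planning Office is not required to disclose the contract file.

Exception (a) fails — the contract file relates to a closed matter.
Exception (b)'s conditions are all satisfied: the contract file was obtained under a confidentiality agreement; the number of pages in the record is 4, less than the 5 limit. Applying paragraphs (e)–(g): (e) applies (a current Category G Notice is held), but is overridden by (f): (f) operates — the record's age is 30 years, meeting the 30 years threshold. (g), which would lift (f), is not engaged — Pablo is not the subject of the contract file. (b) remains available.
Exception (c) does not apply: the contract file has been formally adopted.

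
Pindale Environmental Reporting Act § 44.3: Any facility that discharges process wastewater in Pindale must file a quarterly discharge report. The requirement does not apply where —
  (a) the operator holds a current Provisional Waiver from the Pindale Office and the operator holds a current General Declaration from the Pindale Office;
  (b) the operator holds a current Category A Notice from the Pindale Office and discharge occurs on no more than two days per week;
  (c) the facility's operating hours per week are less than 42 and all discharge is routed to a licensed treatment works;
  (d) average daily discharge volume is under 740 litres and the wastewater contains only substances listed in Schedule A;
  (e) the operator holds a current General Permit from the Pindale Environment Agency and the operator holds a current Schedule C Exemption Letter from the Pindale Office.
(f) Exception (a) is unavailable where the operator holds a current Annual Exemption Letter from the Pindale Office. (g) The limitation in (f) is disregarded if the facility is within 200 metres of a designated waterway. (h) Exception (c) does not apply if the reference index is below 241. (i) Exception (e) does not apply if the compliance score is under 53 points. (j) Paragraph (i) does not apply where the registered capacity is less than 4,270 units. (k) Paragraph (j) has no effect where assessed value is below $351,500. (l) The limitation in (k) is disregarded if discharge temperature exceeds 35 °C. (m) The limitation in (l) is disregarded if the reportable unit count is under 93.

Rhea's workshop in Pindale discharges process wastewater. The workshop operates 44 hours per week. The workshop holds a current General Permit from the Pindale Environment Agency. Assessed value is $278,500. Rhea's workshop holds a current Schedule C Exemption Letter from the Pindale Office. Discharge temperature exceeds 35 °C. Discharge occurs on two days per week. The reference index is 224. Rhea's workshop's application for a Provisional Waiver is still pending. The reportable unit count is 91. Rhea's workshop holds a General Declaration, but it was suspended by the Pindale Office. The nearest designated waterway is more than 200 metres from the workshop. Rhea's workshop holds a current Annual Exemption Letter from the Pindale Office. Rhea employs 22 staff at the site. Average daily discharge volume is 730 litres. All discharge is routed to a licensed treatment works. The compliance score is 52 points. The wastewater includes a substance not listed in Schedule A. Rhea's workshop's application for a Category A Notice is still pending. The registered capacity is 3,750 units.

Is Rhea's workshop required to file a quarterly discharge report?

Yes — Rhea's workshop must file a quarterly discharge report.

Exception (a) fails — the Provisional Waiver is not current.
Exception (b) requires that the operator holds a current Category A Notice from the Pindale Office; but the Category A Notice is not current, so (b) is unavailable.
Exception (c) requires that the facility's operating hours per week are less than 42; but the facility's operating hours per week are 44, not less than 42, so (c) is unavailable.
Exception (d) does not apply: the wastewater includes a non-Schedule-A substance.
All of (e)'s requirements are met (a current General Permit is held; a current Schedule C Exemption Letter is held). Turning to paragraphs (i)–(m): (i) operates against (e): the compliance score is 52 points, under the 53 points limit. (j) applies (the registered capacity is 3,750 units, less than the 4,270 units limit), but is itself disapplied by (k): (k) operates — assessed value is $278,500, below the $351,500 limit. (l) applies (discharge temperature exceeds 35 °C), but is displaced by (m): (m) operates — the reportable unit count is 91, under the 93 limit. Exception (e) does not apply.
No exception displaces § 44.3.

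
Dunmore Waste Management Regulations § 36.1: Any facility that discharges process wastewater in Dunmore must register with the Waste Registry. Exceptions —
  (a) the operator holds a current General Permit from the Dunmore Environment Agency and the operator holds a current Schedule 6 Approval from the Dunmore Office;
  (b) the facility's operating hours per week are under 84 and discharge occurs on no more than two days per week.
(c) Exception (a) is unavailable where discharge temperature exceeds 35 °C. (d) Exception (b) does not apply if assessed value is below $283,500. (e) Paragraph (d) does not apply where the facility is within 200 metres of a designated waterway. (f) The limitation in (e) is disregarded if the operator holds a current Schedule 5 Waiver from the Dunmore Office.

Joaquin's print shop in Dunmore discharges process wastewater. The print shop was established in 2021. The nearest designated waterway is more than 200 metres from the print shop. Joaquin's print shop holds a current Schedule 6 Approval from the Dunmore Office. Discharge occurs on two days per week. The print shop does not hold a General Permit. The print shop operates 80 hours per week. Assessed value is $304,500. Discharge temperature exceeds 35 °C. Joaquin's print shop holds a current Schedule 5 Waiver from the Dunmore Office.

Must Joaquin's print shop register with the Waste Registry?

Exception (a) fails — no General Permit is held.
Exception (b) is satisfied on its face — the facility's operating hours per week are 80, under the 84 limit; discharge occurs on no more than two days per week. Applying paragraphs (d)–(f): (d), which would limit (b), is not triggered: assessed value is $304,500, not below $283,500. Exception (b) stands.

No — exception (b) applies; Joaquin's print shop is not required to register with the Waste Registry.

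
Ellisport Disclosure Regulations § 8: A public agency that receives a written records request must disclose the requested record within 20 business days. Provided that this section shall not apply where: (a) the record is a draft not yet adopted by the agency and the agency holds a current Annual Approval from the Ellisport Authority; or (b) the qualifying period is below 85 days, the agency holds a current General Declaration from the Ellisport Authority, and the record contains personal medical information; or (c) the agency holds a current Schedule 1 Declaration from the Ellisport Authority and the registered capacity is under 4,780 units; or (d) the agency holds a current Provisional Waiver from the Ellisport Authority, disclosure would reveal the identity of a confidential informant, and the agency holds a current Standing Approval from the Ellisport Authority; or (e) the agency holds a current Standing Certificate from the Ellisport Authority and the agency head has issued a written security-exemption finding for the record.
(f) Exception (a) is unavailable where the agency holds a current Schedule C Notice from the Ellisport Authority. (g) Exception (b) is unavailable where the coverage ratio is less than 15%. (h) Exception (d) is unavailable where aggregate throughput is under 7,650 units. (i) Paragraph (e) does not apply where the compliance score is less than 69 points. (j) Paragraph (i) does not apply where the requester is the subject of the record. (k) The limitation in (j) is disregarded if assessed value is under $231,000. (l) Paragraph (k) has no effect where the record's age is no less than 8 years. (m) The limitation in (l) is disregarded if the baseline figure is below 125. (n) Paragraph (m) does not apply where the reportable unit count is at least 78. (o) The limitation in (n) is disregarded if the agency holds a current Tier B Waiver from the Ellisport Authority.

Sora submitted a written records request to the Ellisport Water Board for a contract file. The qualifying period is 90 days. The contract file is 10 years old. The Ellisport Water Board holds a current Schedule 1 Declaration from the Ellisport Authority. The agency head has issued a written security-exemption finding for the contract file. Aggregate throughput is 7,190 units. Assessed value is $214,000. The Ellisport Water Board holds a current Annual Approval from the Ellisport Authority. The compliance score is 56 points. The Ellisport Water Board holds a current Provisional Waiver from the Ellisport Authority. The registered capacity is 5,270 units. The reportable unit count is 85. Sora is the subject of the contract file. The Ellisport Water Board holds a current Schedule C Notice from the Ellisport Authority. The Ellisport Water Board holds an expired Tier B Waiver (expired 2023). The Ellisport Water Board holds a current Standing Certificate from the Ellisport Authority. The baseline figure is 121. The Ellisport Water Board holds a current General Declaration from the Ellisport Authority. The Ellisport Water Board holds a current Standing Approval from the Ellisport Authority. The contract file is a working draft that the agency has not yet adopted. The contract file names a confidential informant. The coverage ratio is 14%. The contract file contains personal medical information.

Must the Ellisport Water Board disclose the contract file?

Exception (a) is satisfied on its face — the contract file is an unadopted draft; a current Annual Approval is held. But applying paragraph (f): (f) is engaged — a current Schedule C Notice is held. So (a) is unavailable.
Exception (b) requires that the qualifying period is below 85 days; but the qualifying period is 90 days, not below 85 days, so (b) is unavailable.
Exception (c) requires that the registered capacity is under 4,780 units; but the registered capacity is 5,270 units, not under 4,780 units, so (c) is unavailable.
Exception (d)'s conditions are all satisfied: a current Provisional Waiver is held; the contract file names a confidential informant; a current Standing Approval is held. However, paragraph (h) must be considered: (h) operates against (d): aggregate throughput is 7,190 units, under the 7,650 units limit. Exception (d) does not apply.
All of (e)'s requirements are met (a current Standing Certificate is held; a written security-exemption finding has been issued). Under paragraphs (i)–(o): (i) would limit (e) — the compliance score is 56 points, less than the 69 points limit — but (j) sets (i) aside: (j) operates — Sora is the subject of the contract file. (k) operates (assessed value is $214,000, under the $231,000 limit), but is overridden by (l): (l) applies — the record's age is 10 years, meeting the 8 years threshold. (m) would limit (l) — the baseline figure is 121, below the 125 limit — but (n) sets (m) aside: (n) operates against (m): the reportable unit count is 85, meeting the 78 threshold. (o) does not operate here (no current Tier B Waiver is held), so (n) stands. So (e) applies.

No — exception (e) applies; the Ellisport Water Board is not required to disclose the contract file.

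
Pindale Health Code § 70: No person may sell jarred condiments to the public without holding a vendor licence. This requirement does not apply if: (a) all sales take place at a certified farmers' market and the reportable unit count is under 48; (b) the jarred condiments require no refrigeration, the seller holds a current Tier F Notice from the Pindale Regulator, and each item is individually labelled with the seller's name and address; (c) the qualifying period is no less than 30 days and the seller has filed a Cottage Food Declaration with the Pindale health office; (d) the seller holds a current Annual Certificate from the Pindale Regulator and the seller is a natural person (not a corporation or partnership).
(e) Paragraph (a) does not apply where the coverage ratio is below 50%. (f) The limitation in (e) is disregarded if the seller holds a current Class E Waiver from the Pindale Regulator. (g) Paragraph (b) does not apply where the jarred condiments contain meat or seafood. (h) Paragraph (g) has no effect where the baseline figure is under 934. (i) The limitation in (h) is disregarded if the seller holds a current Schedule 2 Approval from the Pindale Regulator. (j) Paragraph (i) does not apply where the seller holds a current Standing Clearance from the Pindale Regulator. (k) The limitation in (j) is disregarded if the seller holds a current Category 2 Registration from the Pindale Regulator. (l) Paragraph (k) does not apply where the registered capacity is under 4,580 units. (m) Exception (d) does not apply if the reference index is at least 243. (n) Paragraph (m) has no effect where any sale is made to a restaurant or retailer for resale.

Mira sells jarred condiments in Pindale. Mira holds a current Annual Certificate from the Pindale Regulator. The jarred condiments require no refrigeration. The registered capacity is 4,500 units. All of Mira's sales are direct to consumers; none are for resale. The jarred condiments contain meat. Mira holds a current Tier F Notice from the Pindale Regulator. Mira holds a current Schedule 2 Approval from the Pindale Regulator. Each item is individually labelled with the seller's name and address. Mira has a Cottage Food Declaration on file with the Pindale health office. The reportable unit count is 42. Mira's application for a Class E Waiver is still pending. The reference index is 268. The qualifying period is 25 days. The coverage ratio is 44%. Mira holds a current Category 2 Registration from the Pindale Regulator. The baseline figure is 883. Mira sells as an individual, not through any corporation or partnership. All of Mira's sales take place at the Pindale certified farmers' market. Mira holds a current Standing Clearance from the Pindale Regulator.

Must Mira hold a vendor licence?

All of (a)'s requirements are met (all sales are at a certified farmers' market; the reportable unit count is 42, under the 48 limit). Turning to paragraphs (e)–(f): (e) operates — the coverage ratio is 44%, below the 50% limit. (f) is not triggered (there is no Class E Waiver in force), so (e) stands. Exception (a) does not apply.
All of (b)'s requirements are met (the jarred condiments are shelf-stable; a current Tier F Notice is held; items are individually labelled). Considering the limiting provisions: (g) operates (the jarred condiments contain meat), but is displaced by (h): (h) operates against (g): the baseline figure is 883, under the 934 limit. (i) operates (a current Schedule 2 Approval is held), but is displaced by (j): (j) applies — a current Standing Clearance is held. (k) operates (a current Category 2 Registration is held), but is itself disapplied by (l): (l) is triggered — the registered capacity is 4,500 units, under the 4,580 units limit. Exception (b) stands.
Exception (c) fails — the qualifying period is 25 days, short of 30 days.
All of (d)'s requirements are met (a current Annual Certificate is held; the seller is a natural person). Turning to paragraphs (m)–(n): (m) is engaged — the reference index is 268, meeting the 243 threshold. (n) is inapplicable (no sales are for resale), so (m) stands. Exception (d) does not apply.

No — exception (b) applies; Mira is not required to hold a vendor licence.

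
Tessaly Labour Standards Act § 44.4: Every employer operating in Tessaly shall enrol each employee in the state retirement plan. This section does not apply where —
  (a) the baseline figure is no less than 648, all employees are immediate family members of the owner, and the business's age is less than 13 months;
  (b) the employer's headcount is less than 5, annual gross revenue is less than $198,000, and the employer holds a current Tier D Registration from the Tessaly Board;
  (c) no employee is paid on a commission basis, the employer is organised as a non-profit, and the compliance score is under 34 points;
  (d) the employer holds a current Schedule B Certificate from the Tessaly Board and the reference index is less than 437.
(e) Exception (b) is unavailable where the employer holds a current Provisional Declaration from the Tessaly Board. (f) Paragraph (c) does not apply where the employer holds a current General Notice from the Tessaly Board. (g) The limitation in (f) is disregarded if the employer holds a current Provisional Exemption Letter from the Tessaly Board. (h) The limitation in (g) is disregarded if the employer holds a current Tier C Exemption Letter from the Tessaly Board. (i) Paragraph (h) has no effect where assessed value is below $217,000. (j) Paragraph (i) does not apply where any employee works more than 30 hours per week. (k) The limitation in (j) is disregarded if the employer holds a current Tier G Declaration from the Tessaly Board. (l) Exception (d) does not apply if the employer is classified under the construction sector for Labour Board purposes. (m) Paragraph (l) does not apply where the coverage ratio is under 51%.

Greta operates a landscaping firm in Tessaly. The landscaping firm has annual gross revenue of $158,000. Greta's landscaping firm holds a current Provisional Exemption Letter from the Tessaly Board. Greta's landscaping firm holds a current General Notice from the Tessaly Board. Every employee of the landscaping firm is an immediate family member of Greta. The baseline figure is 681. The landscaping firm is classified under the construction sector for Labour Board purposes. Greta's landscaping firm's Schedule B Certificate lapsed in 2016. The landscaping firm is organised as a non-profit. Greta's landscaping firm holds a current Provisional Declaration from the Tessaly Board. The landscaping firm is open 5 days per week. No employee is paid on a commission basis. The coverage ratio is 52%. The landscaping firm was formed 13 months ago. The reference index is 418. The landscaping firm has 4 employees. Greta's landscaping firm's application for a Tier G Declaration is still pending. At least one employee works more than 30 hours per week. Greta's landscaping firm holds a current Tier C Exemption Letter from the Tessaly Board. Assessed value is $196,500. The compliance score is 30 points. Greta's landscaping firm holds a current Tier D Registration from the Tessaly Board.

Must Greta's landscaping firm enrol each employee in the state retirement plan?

Yes — Greta's landscaping firm must enrol each employee in the state retirement plan.

Exception (a) fails — the business's age is 13 months, not less than 13 months.
Exception (b)'s conditions are all satisfied: the employer's headcount is 4, less than the 5 limit; annual gross revenue is $158,000, less than the $198,000 limit; a current Tier D Registration is held. Turning to paragraph (e): (e) is engaged — a current Provisional Declaration is held. (b) is therefore removed.
Exception (c): no employee is paid on commission; the employer is a non-profit; the compliance score is 30 points, under the 34 points limit — every condition holds. But applying paragraphs (f)–(k): (f) operates — a current General Notice is held. (g) would limit (f) — a current Provisional Exemption Letter is held — but (h) sets (g) aside: (h) operates against (g): a current Tier C Exemption Letter is held. (i) is engaged (assessed value is $196,500, below the $217,000 limit), but yields to (j): (j) operates against (i): at least one employee exceeds 30 hours/week. (k) is not triggered (the Tier G Declaration is not current), so (j) stands. (c) is therefore removed.
Exception (d) does not apply: there is no Schedule B Certificate in force.
Every exception is unavailable, so the rule governs.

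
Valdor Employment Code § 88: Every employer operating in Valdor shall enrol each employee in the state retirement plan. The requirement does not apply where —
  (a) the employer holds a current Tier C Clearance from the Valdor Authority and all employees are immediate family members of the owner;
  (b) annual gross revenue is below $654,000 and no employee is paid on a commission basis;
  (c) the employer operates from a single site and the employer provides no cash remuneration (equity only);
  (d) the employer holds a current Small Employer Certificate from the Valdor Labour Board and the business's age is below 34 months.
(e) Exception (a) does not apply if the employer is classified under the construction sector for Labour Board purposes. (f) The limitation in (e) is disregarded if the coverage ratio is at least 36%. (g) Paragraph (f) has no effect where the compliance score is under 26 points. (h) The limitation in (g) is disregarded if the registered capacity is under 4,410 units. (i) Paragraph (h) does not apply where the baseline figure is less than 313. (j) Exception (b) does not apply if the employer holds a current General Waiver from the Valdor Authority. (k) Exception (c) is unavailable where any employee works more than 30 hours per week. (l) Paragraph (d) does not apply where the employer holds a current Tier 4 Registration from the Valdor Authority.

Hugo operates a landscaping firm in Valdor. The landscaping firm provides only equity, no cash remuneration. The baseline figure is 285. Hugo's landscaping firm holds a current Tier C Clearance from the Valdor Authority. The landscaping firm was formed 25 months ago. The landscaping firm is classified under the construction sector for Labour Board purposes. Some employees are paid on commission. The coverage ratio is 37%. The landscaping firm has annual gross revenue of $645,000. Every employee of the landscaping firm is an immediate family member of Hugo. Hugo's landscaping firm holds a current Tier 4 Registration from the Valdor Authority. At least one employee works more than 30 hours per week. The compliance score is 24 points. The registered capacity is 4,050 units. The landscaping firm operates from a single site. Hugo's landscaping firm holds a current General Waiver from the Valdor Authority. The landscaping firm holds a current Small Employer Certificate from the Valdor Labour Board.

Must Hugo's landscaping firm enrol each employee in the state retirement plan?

Yes — Hugo's landscaping firm must enrol each employee in the state retirement plan.

Exception (a): a current Tier C Clearance is held; every employee is an immediate family member — every condition holds. But applying paragraphs (e)–(i): (e) operates — the landscaping firm is classified under the construction sector. (f) operates (the coverage ratio is 37%, meeting the 36% threshold), but is overridden by (g): (g) operates against (f): the compliance score is 24 points, under the 26 points limit. (h) would limit (g) — the registered capacity is 4,050 units, under the 4,410 units limit — but (i) sets (h) aside: (i) operates — the baseline figure is 285, less than the 313 limit. So (a) is unavailable.
Exception (b) fails — some employees are paid on commission.
Exception (c) is satisfied on its face — the employer operates from a single site; remuneration is equity-only. But: (k) is engaged — at least one employee exceeds 30 hours/week. Exception (c) does not apply.
All of (d)'s requirements are met (a current Small Employer Certificate is held; the business's age is 25 months, below the 34 months limit). But: (l) is engaged — a current Tier 4 Registration is held. Exception (d) does not apply.
No exception displaces § 88.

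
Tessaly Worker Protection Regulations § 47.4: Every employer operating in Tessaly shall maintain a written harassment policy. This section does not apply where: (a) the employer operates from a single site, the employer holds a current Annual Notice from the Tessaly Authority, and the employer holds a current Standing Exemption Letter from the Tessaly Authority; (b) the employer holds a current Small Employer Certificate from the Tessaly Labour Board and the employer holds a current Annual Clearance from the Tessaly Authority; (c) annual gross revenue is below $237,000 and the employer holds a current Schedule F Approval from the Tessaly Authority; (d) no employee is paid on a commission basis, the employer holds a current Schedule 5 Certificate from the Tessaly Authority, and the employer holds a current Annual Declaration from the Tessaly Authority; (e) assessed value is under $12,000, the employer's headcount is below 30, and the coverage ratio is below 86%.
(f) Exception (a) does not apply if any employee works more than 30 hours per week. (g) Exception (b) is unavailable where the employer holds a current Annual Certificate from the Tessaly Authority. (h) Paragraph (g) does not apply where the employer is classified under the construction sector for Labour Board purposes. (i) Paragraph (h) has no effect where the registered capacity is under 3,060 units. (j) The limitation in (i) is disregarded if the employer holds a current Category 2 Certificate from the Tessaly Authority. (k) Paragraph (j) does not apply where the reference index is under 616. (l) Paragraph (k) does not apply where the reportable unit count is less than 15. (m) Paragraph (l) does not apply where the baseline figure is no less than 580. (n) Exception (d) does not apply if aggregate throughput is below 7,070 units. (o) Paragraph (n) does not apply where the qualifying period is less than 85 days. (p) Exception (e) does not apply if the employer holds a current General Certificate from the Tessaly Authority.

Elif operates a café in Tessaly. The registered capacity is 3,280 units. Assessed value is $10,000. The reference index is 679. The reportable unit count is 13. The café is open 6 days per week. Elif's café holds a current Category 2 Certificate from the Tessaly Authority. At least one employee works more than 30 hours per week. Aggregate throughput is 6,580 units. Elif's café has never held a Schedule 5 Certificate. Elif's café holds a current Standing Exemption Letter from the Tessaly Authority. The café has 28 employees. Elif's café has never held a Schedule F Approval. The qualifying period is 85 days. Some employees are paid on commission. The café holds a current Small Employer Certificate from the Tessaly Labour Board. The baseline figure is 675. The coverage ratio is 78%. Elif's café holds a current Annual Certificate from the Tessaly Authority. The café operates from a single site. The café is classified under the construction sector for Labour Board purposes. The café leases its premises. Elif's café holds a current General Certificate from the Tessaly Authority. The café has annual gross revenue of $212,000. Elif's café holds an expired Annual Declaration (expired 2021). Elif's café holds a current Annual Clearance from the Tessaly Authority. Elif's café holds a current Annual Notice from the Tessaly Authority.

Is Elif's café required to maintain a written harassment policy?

Exception (a) is satisfied on its face — the employer operates from a single site; a current Annual Notice is held; a current Standing Exemption Letter is held. But: (f) operates against (a): at least one employee exceeds 30 hours/week. So (a) is unavailable.
All of (b)'s requirements are met (a current Small Employer Certificate is held; a current Annual Clearance is held). Considering the limiting provisions: (g) would limit (b) — a current Annual Certificate is held — but (h) sets (g) aside: (h) applies — the café is classified under the construction sector. (i), which would lift (h), is inapplicable — the registered capacity is 3,280 units, not under 3,060 units. (b) remains available.
Exception (c) does not apply: there is no Schedule F Approval in force.
Exception (d) requires that no employee is paid on a commission basis; but some employees are paid on commission, so (d) is unavailable.
Exception (e): assessed value is $10,000, under the $12,000 limit; the employer's headcount is 28, below the 30 limit; the coverage ratio is 78%, below the 86% limit — every condition holds. But: (p) operates against (e): a current General Certificate is held. (e) is therefore removed.

No — exception (b) applies; Elif's café is not required to maintain a written harassment policy.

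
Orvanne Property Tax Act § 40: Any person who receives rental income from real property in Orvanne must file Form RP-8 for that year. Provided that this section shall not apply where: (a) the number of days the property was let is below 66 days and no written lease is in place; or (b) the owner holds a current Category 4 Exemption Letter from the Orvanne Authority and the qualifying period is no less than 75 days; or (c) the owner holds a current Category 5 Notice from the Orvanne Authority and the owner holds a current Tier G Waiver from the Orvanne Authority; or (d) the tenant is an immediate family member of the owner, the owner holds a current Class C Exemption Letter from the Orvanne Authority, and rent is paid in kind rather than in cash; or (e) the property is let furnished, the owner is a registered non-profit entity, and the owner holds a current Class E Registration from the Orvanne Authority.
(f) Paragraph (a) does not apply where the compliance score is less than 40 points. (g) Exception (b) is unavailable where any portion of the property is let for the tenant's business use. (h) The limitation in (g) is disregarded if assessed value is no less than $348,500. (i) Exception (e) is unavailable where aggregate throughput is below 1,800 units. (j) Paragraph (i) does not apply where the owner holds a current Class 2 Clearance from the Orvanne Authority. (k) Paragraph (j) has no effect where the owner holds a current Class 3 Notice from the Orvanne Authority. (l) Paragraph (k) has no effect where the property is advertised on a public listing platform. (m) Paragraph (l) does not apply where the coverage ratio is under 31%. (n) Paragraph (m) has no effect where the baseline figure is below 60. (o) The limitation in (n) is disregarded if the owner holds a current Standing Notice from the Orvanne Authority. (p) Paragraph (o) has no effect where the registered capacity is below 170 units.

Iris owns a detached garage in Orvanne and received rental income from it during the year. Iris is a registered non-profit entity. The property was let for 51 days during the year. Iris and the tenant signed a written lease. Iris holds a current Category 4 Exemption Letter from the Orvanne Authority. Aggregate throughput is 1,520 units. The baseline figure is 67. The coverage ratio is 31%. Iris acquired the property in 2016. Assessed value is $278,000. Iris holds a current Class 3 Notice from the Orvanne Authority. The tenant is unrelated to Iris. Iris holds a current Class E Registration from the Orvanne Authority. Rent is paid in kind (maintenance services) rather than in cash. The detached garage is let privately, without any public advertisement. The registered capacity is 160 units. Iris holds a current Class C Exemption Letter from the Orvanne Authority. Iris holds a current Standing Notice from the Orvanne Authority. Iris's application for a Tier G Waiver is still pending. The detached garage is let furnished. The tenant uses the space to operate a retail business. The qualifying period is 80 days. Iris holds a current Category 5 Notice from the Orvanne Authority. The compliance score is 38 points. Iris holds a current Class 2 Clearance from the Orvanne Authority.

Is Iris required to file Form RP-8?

Yes — Iris must file Form RP-8.

Exception (a) fails — a written lease is in place.
All of (b)'s requirements are met (a current Category 4 Exemption Letter is held; the qualifying period is 80 days, meeting the 75 days threshold). But applying paragraphs (g)–(h): (g) operates — the space is let for business use. (h), which would lift (g), is not triggered — assessed value is $278,000, short of $348,500. So (b) is unavailable.
Exception (c) requires that the owner holds a current Tier G Waiver from the Orvanne Authority; but there is no Tier G Waiver in force, so (c) is unavailable.
Exception (d) does not apply: the tenant is unrelated to the owner.
Exception (e) is satisfied on its face — the property is let furnished; Iris is a registered non-profit; a current Class E Registration is held. But applying paragraphs (i)–(p): (i) operates — aggregate throughput is 1,520 units, below the 1,800 units limit. (j) is engaged (a current Class 2 Clearance is held), but is overridden by (k): (k) applies — a current Class 3 Notice is held. (l), which would lift (k), is not engaged — the property is let privately without advertisement. Exception (e) does not apply.
Every exception is unavailable, so the rule governs.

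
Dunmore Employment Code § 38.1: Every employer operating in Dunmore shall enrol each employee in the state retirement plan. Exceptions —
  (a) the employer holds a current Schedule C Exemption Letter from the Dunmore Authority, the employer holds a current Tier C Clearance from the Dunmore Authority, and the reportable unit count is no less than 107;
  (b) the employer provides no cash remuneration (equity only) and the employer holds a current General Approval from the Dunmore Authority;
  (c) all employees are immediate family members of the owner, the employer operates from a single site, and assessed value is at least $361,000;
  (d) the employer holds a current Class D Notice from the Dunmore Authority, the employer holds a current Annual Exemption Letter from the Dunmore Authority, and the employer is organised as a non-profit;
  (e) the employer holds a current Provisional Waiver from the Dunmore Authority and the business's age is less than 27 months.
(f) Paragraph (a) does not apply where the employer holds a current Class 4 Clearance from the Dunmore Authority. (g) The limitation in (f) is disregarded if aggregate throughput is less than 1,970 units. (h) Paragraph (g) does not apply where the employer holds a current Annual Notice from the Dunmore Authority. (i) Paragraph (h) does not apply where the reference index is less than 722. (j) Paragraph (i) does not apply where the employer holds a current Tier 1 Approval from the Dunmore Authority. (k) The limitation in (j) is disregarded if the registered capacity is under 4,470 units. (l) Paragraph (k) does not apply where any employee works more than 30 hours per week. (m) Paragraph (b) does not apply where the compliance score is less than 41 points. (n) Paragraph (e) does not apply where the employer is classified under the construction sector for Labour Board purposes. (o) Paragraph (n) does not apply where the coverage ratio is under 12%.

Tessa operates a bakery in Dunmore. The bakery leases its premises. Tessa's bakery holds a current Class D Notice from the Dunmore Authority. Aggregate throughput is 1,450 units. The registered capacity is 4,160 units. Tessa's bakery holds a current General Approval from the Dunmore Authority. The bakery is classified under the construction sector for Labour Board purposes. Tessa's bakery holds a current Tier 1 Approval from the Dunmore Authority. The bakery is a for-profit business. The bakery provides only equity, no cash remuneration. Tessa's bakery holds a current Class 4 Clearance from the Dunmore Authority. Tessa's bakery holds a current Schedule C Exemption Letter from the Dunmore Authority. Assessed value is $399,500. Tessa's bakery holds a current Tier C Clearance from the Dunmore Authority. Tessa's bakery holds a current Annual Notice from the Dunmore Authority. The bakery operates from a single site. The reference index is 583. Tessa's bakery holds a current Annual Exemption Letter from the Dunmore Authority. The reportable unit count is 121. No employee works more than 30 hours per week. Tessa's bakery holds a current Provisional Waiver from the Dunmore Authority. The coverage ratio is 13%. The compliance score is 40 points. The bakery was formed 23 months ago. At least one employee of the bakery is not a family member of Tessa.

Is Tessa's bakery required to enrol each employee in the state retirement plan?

All of (a)'s requirements are met (a current Schedule C Exemption Letter is held; a current Tier C Clearance is held; the reportable unit count is 121, meeting the 107 threshold). Considering the limiting provisions: (f) would limit (a) — a current Class 4 Clearance is held — but (g) sets (f) aside: (g) applies — aggregate throughput is 1,450 units, less than the 1,970 units limit. (h) would limit (g) — a current Annual Notice is held — but (i) sets (h) aside: (i) applies — the reference index is 583, less than the 722 limit. (j) would limit (i) — a current Tier 1 Approval is held — but (k) sets (j) aside: (k) applies — the registered capacity is 4,160 units, under the 4,470 units limit. (l), which would lift (k), is not triggered — no employee exceeds 30 hours/week. So (a) applies.
Exception (b): remuneration is equity-only; a current General Approval is held — every condition holds. But: (m) is engaged — the compliance score is 40 points, less than the 41 points limit. So (b) is unavailable.
Exception (c) requires that all employees are immediate family members of the owner; but at least one employee is not a family member, so (c) is unavailable.
Exception (d) requires that the employer is organised as a non-profit; but the employer is for-profit, so (d) is unavailable.
Exception (e)'s conditions are all satisfied: a current Provisional Waiver is held; the business's age is 23 months, less than the 27 months limit. But applying paragraphs (n)–(o): (n) operates against (e): the bakery is classified under the construction sector. (o) is not triggered (the coverage ratio is 13%, not under 12%), so (n) stands. Exception (e) does not apply.

No — exception (a) applies; Tessa's bakery is not required to enrol each employee in the state retirement plan.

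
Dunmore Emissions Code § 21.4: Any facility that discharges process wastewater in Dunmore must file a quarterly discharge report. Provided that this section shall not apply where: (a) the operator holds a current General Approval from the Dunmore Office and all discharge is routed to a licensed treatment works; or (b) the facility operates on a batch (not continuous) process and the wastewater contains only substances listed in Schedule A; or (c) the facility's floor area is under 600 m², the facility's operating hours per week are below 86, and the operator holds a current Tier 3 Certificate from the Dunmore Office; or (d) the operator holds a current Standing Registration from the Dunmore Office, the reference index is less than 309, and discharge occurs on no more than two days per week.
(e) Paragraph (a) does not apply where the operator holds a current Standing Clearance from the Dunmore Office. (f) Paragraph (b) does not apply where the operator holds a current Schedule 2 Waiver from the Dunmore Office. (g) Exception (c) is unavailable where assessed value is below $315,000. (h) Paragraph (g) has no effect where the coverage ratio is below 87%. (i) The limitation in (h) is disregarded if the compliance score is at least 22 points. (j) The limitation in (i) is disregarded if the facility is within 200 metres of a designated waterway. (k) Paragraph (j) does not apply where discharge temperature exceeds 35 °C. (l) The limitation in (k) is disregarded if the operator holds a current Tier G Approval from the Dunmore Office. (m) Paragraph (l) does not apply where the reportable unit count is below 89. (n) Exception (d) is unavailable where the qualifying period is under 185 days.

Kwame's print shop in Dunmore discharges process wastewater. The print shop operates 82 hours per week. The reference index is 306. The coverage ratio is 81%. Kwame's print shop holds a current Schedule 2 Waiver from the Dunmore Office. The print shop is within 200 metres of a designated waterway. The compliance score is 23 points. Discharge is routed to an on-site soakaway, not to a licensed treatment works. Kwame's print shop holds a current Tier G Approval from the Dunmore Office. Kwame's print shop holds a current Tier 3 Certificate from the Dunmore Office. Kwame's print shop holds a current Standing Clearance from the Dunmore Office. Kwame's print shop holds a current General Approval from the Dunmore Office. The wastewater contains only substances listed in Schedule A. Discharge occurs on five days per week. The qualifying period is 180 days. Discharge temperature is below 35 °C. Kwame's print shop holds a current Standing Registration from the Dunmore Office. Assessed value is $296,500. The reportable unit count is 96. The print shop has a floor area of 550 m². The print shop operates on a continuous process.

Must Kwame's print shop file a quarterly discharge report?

Exception (a) fails — discharge is not routed to a licensed treatment works.
Exception (b) fails — the facility operates on a continuous process.
Exception (c): the facility's floor area is 550 m², under the 600 m² limit; the facility's operating hours per week are 82, below the 86 limit; a current Tier 3 Certificate is held — every condition holds. Considering the limiting provisions: (g) is triggered (assessed value is $296,500, below the $315,000 limit), but is overridden by (h): (h) operates against (g): the coverage ratio is 81%, below the 87% limit. (i) operates (the compliance score is 23 points, meeting the 22 points threshold), but is itself disapplied by (j): (j) operates against (i): the print shop is within 200 m of a designated waterway. (k) does not operate here (discharge temperature is below 35 °C), so (j) stands. So (c) applies.
Exception (d) fails — discharge occurs on five days per week.

No — exception (c) applies; Kwame's print shop is not required to file a quarterly discharge report.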